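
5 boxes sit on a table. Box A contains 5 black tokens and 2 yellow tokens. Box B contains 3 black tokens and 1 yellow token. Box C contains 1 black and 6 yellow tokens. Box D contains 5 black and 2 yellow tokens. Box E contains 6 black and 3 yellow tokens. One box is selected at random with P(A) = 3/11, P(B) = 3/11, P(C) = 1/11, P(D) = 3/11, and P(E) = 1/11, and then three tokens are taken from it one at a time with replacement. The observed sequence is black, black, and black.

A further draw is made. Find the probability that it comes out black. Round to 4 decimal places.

0.7221

For each hypothesis, P(data | H) works out to: P(data | box A) = (5/7)(5/7)(5/7) = 0.36443; P(data | box B) = (3/4)(3/4)(3/4) = 0.42188; P(data | box C) = (1/7)(1/7)(1/7) = 0.0029155; P(data | box D) = (5/7)(5/7)(5/7) = 0.36443; P(data | box E) = (6/9)(6/9)(6/9) = 0.2963.
Weighting by the prior gives 3/11 · 0.36443 = 0.09939, 3/11 · 0.42188 = 0.11506, 1/11 · 0.0029155 = 0.00026504, 3/11 · 0.36443 = 0.09939, 1/11 · 0.2963 = 0.026936; summing to 0.34104.
Dividing through by the total gives posterior P(box A | data) = 0.29143, P(box B | data) = 0.33737, P(box C | data) = 0.00077716, P(box D | data) = 0.29143, P(box E | data) = 0.078982.
So P(black next | data) = Σ P(black next | H) P(H | data) = (5/7)(0.29143) + (3/4)(0.33737) + (1/7)(0.00077716) + (5/7)(0.29143) + (2/3)(0.078982) = 0.72213.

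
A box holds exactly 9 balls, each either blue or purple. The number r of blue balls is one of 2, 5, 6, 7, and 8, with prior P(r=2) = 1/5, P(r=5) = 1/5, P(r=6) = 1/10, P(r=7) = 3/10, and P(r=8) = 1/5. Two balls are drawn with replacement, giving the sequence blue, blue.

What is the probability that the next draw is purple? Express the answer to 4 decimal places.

Under each hypothesis, the probability of the observed sequence is: P(data | r = 2) = (2/9)(2/9) = 4/81; P(data | r = 5) = (5/9)(5/9) = 25/81; P(data | r = 6) = (6/9)(6/9) = 4/9; P(data | r = 7) = (7/9)(7/9) = 49/81; P(data | r = 8) = (8/9)(8/9) = 64/81.
Weighting by the prior gives 1/5 · 4/81 = 4/405, 1/5 · 25/81 = 5/81, 1/10 · 4/9 = 2/45, 3/10 · 49/81 = 49/270, 1/5 · 64/81 = 64/405; these sum to 41/90.
Dividing through by the total gives posterior P(r = 2 | data) = 0.02168, P(r = 5 | data) = 0.1355, P(r = 6 | data) = 0.097561, P(r = 7 | data) = 0.39837, P(r = 8 | data) = 0.34688.
Averaging over the posterior, P(purple next | data) = (7/9)(0.02168) + (4/9)(0.1355) + (1/3)(0.097561) + (2/9)(0.39837) + (1/9)(0.34688) = 0.23668.

0.2367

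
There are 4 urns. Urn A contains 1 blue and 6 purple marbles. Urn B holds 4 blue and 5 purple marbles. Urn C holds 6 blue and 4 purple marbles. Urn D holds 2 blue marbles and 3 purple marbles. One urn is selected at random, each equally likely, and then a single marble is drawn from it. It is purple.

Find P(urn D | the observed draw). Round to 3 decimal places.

For each hypothesis, P(data | H) works out to: P(data | urn A) = (6/7) = 6/7; P(data | urn B) = (5/9) = 5/9; P(data | urn C) = (4/10) = 2/5; P(data | urn D) = (3/5) = 3/5.
The prior-weighted likelihoods are 1/4 · 6/7 = 3/14, 1/4 · 5/9 = 5/36, 1/4 · 2/5 = 1/10, 1/4 · 3/5 = 3/20; summing to 38/63.
By Bayes' rule, P(urn D | data) = (3/20) / (38/63) = 189/760.

0.249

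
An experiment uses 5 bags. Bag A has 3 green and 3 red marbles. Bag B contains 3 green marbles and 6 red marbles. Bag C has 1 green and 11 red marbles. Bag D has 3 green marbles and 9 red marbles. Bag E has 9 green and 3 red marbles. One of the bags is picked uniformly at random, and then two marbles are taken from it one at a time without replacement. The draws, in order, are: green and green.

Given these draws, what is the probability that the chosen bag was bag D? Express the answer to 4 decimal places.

The likelihood of the observed sequence under each hypothesis: P(data | bag A) = (3/6)(2/5) = 0.2; P(data | bag B) = (3/9)(2/8) = 0.083333; P(data | bag C) = (1/12)(0/11) = 0; P(data | bag D) = (3/12)(2/11) = 0.045455; P(data | bag E) = (9/12)(8/11) = 0.54545.
Weighting by the prior gives 1/5 · 0.2 = 0.04, 1/5 · 0.083333 = 0.016667, 1/5 · 0 = 0, 1/5 · 0.045455 = 0.0090909, 1/5 · 0.54545 = 0.10909; summing to 0.17485.
Therefore the posterior P(bag D | data) = (0.0090909) / (0.17485) = 0.051993.

0.0520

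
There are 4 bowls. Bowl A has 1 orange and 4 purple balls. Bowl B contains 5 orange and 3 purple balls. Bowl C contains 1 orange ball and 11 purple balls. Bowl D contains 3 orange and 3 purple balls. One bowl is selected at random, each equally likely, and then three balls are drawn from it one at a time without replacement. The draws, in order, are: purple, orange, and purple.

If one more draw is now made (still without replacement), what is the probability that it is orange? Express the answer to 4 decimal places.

0.3280

For each hypothesis, P(data | H) works out to: P(data | bowl A) = (4/5)(1/4)(3/3) = 0.2; P(data | bowl B) = (3/8)(5/7)(2/6) = 0.089286; P(data | bowl C) = (11/12)(1/11)(10/10) = 0.083333; P(data | bowl D) = (3/6)(3/5)(2/4) = 0.15.
Weighting by the prior gives 1/4 · 0.2 = 0.05, 1/4 · 0.089286 = 0.022321, 1/4 · 0.083333 = 0.020833, 1/4 · 0.15 = 0.0375; summing to 0.13065.
Normalising, the posterior is P(bowl A | data) = 0.38269, P(bowl B | data) = 0.17084, P(bowl C | data) = 0.15945, P(bowl D | data) = 0.28702.
So P(orange next | data) = Σ P(orange next | H) P(H | data) = (0)(0.38269) + (4/5)(0.17084) + (0)(0.15945) + (2/3)(0.28702) = 0.32802.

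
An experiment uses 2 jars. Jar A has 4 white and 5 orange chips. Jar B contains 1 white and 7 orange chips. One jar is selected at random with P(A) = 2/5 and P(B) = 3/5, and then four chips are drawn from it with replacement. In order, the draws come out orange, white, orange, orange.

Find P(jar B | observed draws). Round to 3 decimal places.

0.622

Compute the likelihood of the observed sequence for each case: P(data | jar A) = (5/9)(4/9)(5/9)(5/9) = 0.076208; P(data | jar B) = (7/8)(1/8)(7/8)(7/8) = 0.08374.
Multiplying each by its prior: 2/5 · 0.076208 = 0.030483, 3/5 · 0.08374 = 0.050244; summing to 0.080727.
Therefore the posterior P(jar B | data) = (0.050244) / (0.080727) = 0.62239.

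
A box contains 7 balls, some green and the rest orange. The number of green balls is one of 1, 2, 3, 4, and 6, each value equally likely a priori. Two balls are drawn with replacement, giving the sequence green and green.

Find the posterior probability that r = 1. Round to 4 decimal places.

Under each hypothesis, the probability of the observed sequence is: P(data | r = 1) = (1/7)(1/7) = 1/49; P(data | r = 2) = (2/7)(2/7) = 4/49; P(data | r = 3) = (3/7)(3/7) = 9/49; P(data | r = 4) = (4/7)(4/7) = 16/49; P(data | r = 6) = (6/7)(6/7) = 36/49.
Weighting by the prior gives 1/5 · 1/49 = 1/245, 1/5 · 4/49 = 4/245, 1/5 · 9/49 = 9/245, 1/5 · 16/49 = 16/245, 1/5 · 36/49 = 36/245; summing to 66/245.
Hence P(r = 1 | data) = (1/245) / (66/245) = 1/66.

0.0152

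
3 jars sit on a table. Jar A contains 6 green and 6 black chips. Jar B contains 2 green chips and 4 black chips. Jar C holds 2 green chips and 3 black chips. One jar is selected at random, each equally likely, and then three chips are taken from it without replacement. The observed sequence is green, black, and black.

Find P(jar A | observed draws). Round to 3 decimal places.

0.254

The likelihood of the observed sequence under each hypothesis: P(data | jar A) = (6/12)(6/11)(5/10) = 3/22; P(data | jar B) = (2/6)(4/5)(3/4) = 1/5; P(data | jar C) = (2/5)(3/4)(2/3) = 1/5.
Multiplying each by its prior: 1/3 · 3/22 = 1/22, 1/3 · 1/5 = 1/15, 1/3 · 1/5 = 1/15; with total 59/330.
By Bayes' rule, P(jar A | data) = (1/22) / (59/330) = 15/59.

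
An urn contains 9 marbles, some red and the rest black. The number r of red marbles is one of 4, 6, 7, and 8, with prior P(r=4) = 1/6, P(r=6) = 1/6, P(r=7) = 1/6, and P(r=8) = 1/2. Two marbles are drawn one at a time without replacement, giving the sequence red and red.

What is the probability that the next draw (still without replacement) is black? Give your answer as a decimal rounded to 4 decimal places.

Compute the likelihood of the observed sequence for each case: P(data | r = 4) = (4/9)(3/8) = 1/6; P(data | r = 6) = (6/9)(5/8) = 5/12; P(data | r = 7) = (7/9)(6/8) = 7/12; P(data | r = 8) = (8/9)(7/8) = 7/9.
Weighting by the prior gives 1/6 · 1/6 = 1/36, 1/6 · 5/12 = 5/72, 1/6 · 7/12 = 7/72, 1/2 · 7/9 = 7/18; summing to 7/12.
Normalising, the posterior is P(r = 4 | data) = 1/21, P(r = 6 | data) = 5/42, P(r = 7 | data) = 1/6, P(r = 8 | data) = 2/3.
The predictive probability is P(black next | data) = (5/7)(1/21) + (3/7)(5/42) + (2/7)(1/6) + (1/7)(2/3) = 67/294.

0.2279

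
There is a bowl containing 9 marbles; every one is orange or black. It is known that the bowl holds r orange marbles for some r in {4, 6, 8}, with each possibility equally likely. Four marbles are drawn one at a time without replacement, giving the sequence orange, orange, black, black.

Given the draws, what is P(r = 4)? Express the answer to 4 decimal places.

The likelihood of the observed sequence under each hypothesis: P(data | r = 4) = (4/9)(3/8)(5/7)(4/6) = 5/63; P(data | r = 6) = (6/9)(5/8)(3/7)(2/6) = 5/84; P(data | r = 8) = (8/9)(7/8)(1/7)(0/6) = 0.
Multiplying each by its prior: 1/3 · 5/63 = 5/189, 1/3 · 5/84 = 5/252, 1/3 · 0 = 0; summing to 5/108.
By Bayes' rule, P(r = 4 | data) = (5/189) / (5/108) = 4/7.

0.5714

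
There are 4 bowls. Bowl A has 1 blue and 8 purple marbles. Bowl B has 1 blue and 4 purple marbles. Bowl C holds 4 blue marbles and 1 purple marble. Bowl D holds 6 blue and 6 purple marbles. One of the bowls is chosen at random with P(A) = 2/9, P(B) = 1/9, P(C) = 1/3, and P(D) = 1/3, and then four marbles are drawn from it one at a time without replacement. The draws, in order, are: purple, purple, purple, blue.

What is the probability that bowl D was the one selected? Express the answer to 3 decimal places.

The likelihood of the observed sequence under each hypothesis: P(data | bowl A) = (8/9)(7/8)(6/7)(1/6) = 0.11111; P(data | bowl B) = (4/5)(3/4)(2/3)(1/2) = 0.2; P(data | bowl C) = (1/5)(0/4) = 0; P(data | bowl D) = (6/12)(5/11)(4/10)(6/9) = 0.060606.
Multiplying each by its prior: 2/9 · 0.11111 = 0.024691, 1/9 · 0.2 = 0.022222, 1/3 · 0 = 0, 1/3 · 0.060606 = 0.020202; summing to 0.067116.
So P(bowl D | data) = (0.020202) / (0.067116) = 0.301.

0.301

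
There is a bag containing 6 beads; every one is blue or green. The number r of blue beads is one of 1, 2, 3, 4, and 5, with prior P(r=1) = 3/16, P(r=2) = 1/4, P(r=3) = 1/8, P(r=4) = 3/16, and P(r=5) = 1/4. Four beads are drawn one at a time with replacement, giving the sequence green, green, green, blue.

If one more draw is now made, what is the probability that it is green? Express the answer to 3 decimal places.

The likelihood of the observed sequence under each hypothesis: P(data | r = 1) = (5/6)(5/6)(5/6)(1/6) = 0.096451; P(data | r = 2) = (4/6)(4/6)(4/6)(2/6) = 0.098765; P(data | r = 3) = (3/6)(3/6)(3/6)(3/6) = 0.0625; P(data | r = 4) = (2/6)(2/6)(2/6)(4/6) = 0.024691; P(data | r = 5) = (1/6)(1/6)(1/6)(5/6) = 0.003858.
The prior-weighted likelihoods are 3/16 · 0.096451 = 0.018084, 1/4 · 0.098765 = 0.024691, 1/8 · 0.0625 = 0.0078125, 3/16 · 0.024691 = 0.0046296, 1/4 · 0.003858 = 0.00096451; with total 0.056182.
The posterior is then P(r = 1 | data) = 0.32189, P(r = 2 | data) = 0.43948, P(r = 3 | data) = 0.13906, P(r = 4 | data) = 0.082403, P(r = 5 | data) = 0.017167.
So P(green next | data) = Σ P(green next | H) P(H | data) = (5/6)(0.32189) + (2/3)(0.43948) + (1/2)(0.13906) + (1/3)(0.082403) + (1/6)(0.017167) = 0.66109.

0.661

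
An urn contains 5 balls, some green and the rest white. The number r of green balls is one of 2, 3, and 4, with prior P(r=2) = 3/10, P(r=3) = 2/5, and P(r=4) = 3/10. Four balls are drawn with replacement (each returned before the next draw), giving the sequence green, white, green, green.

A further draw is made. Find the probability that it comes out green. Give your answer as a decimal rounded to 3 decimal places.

The likelihood of the observed sequence under each hypothesis: P(data | r = 2) = (2/5)(3/5)(2/5)(2/5) = 0.0384; P(data | r = 3) = (3/5)(2/5)(3/5)(3/5) = 0.0864; P(data | r = 4) = (4/5)(1/5)(4/5)(4/5) = 0.1024.
The prior-weighted likelihoods are 3/10 · 0.0384 = 0.01152, 2/5 · 0.0864 = 0.03456, 3/10 · 0.1024 = 0.03072; summing to 0.0768.
The posterior is then P(r = 2 | data) = 0.15, P(r = 3 | data) = 0.45, P(r = 4 | data) = 0.4.
So P(green next | data) = Σ P(green next | H) P(H | data) = (2/5)(0.15) + (3/5)(0.45) + (4/5)(0.4) = 0.65.

0.650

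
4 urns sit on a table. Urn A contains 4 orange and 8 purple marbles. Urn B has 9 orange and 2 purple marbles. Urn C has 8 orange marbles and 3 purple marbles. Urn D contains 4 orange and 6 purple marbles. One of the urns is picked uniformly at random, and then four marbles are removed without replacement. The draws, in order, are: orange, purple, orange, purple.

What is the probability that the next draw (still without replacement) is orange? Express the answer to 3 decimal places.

For each hypothesis, P(data | H) works out to: P(data | urn A) = (4/12)(8/11)(3/10)(7/9) = 0.056566; P(data | urn B) = (9/11)(2/10)(8/9)(1/8) = 0.018182; P(data | urn C) = (8/11)(3/10)(7/9)(2/8) = 0.042424; P(data | urn D) = (4/10)(6/9)(3/8)(5/7) = 0.071429.
Weighting by the prior gives 1/4 · 0.056566 = 0.014141, 1/4 · 0.018182 = 0.0045455, 1/4 · 0.042424 = 0.010606, 1/4 · 0.071429 = 0.017857; with total 0.04715.
The posterior is then P(urn A | data) = 0.29992, P(urn B | data) = 0.096404, P(urn C | data) = 0.22494, P(urn D | data) = 0.37873.
So P(orange next | data) = Σ P(orange next | H) P(H | data) = (1/4)(0.29992) + (1)(0.096404) + (6/7)(0.22494) + (1/3)(0.37873) = 0.49044.

0.490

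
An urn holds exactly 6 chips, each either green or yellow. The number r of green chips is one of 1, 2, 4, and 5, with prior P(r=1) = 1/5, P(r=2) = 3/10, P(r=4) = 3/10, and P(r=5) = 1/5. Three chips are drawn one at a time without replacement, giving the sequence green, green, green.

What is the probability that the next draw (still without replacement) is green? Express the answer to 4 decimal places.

Under each hypothesis, the probability of the observed sequence is: P(data | r = 1) = (1/6)(0/5) = 0; P(data | r = 2) = (2/6)(1/5)(0/4) = 0; P(data | r = 4) = (4/6)(3/5)(2/4) = 1/5; P(data | r = 5) = (5/6)(4/5)(3/4) = 1/2.
Multiplying each by its prior: 1/5 · 0 = 0, 3/10 · 0 = 0, 3/10 · 1/5 = 3/50, 1/5 · 1/2 = 1/10; summing to 4/25.
Dividing through by the total gives posterior P(r = 1 | data) = 0, P(r = 2 | data) = 0, P(r = 4 | data) = 3/8, P(r = 5 | data) = 5/8.
So P(green next | data) = Σ P(green next | H) P(H | data) = (1/3)(3/8) + (2/3)(5/8) = 13/24.

0.5417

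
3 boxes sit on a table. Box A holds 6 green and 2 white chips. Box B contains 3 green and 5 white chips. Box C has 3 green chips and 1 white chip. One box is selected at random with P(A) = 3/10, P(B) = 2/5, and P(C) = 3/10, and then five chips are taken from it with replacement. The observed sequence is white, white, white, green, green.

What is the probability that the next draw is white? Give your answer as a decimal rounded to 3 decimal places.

0.521

The likelihood of the observed sequence under each hypothesis: P(data | box A) = (2/8)(2/8)(2/8)(6/8)(6/8) = 0.0087891; P(data | box B) = (5/8)(5/8)(5/8)(3/8)(3/8) = 0.034332; P(data | box C) = (1/4)(1/4)(1/4)(3/4)(3/4) = 0.0087891.
Multiplying each by its prior: 3/10 · 0.0087891 = 0.0026367, 2/5 · 0.034332 = 0.013733, 3/10 · 0.0087891 = 0.0026367; these sum to 0.019006.
Dividing through by the total gives posterior P(box A | data) = 0.13873, P(box B | data) = 0.72254, P(box C | data) = 0.13873.
So P(white next | data) = Σ P(white next | H) P(H | data) = (1/4)(0.13873) + (5/8)(0.72254) + (1/4)(0.13873) = 0.52095.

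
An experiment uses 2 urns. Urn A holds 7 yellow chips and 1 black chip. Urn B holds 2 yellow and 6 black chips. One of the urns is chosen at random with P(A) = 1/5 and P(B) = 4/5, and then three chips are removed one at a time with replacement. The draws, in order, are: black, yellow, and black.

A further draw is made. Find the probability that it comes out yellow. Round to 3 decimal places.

Compute the likelihood of the observed sequence for each case: P(data | urn A) = (1/8)(7/8)(1/8) = 0.013672; P(data | urn B) = (6/8)(2/8)(6/8) = 0.14062.
Weighting by the prior gives 1/5 · 0.013672 = 0.0027344, 4/5 · 0.14062 = 0.1125; these sum to 0.11523.
The posterior is then P(urn A | data) = 0.023729, P(urn B | data) = 0.97627.
Averaging over the posterior, P(yellow next | data) = (7/8)(0.023729) + (1/4)(0.97627) = 0.26483.

0.265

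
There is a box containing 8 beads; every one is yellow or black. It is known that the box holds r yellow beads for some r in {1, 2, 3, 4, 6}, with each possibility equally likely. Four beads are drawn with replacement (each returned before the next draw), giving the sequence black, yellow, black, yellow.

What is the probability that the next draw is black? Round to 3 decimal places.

0.557

Under each hypothesis, the probability of the observed sequence is: P(data | r = 1) = (7/8)(1/8)(7/8)(1/8) = 0.011963; P(data | r = 2) = (6/8)(2/8)(6/8)(2/8) = 0.035156; P(data | r = 3) = (5/8)(3/8)(5/8)(3/8) = 0.054932; P(data | r = 4) = (4/8)(4/8)(4/8)(4/8) = 0.0625; P(data | r = 6) = (2/8)(6/8)(2/8)(6/8) = 0.035156.
Weighting by the prior gives 1/5 · 0.011963 = 0.0023926, 1/5 · 0.035156 = 0.0070313, 1/5 · 0.054932 = 0.010986, 1/5 · 0.0625 = 0.0125, 1/5 · 0.035156 = 0.0070313; summing to 0.039941.
Dividing through by the total gives posterior P(r = 1 | data) = 0.059902, P(r = 2 | data) = 0.17604, P(r = 3 | data) = 0.27506, P(r = 4 | data) = 0.31296, P(r = 6 | data) = 0.17604.
The predictive probability is P(black next | data) = (7/8)(0.059902) + (3/4)(0.17604) + (5/8)(0.27506) + (1/2)(0.31296) + (1/4)(0.17604) = 0.55685.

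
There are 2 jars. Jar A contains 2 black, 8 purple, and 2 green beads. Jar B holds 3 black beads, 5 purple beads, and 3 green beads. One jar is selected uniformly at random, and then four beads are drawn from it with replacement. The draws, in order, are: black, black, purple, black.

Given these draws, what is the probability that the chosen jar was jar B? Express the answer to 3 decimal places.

0.749

Under each hypothesis, the probability of the observed sequence is: P(data | jar A) = (2/12)(2/12)(8/12)(2/12) = 0.0030864; P(data | jar B) = (3/11)(3/11)(5/11)(3/11) = 0.0092207.
Multiplying each by its prior: 1/2 · 0.0030864 = 0.0015432, 1/2 · 0.0092207 = 0.0046103; summing to 0.0061536.
By Bayes' rule, P(jar B | data) = (0.0046103) / (0.0061536) = 0.74922.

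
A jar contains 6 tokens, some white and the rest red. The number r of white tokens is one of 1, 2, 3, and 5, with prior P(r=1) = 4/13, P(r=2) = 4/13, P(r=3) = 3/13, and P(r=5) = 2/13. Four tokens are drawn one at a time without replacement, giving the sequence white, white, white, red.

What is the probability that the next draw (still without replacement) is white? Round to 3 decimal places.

0.690

For each hypothesis, P(data | H) works out to: P(data | r = 1) = (1/6)(0/5) = 0; P(data | r = 2) = (2/6)(1/5)(0/4) = 0; P(data | r = 3) = (3/6)(2/5)(1/4)(3/3) = 1/20; P(data | r = 5) = (5/6)(4/5)(3/4)(1/3) = 1/6.
Weighting by the prior gives 4/13 · 0 = 0, 4/13 · 0 = 0, 3/13 · 1/20 = 3/260, 2/13 · 1/6 = 1/39; summing to 29/780.
Dividing through by the total gives posterior P(r = 1 | data) = 0, P(r = 2 | data) = 0, P(r = 3 | data) = 9/29, P(r = 5 | data) = 20/29.
The predictive probability is P(white next | data) = (0)(9/29) + (1)(20/29) = 20/29.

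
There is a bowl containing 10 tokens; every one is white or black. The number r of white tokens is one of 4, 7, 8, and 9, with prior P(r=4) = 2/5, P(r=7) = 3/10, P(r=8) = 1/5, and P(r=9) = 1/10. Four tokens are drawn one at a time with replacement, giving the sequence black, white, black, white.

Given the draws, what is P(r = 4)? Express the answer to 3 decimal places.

Under each hypothesis, the probability of the observed sequence is: P(data | r = 4) = (6/10)(4/10)(6/10)(4/10) = 0.0576; P(data | r = 7) = (3/10)(7/10)(3/10)(7/10) = 0.0441; P(data | r = 8) = (2/10)(8/10)(2/10)(8/10) = 0.0256; P(data | r = 9) = (1/10)(9/10)(1/10)(9/10) = 0.0081.
The prior-weighted likelihoods are 2/5 · 0.0576 = 0.02304, 3/10 · 0.0441 = 0.01323, 1/5 · 0.0256 = 0.00512, 1/10 · 0.0081 = 0.00081; these sum to 0.0422.
By Bayes' rule, P(r = 4 | data) = (0.02304) / (0.0422) = 0.54597.

0.546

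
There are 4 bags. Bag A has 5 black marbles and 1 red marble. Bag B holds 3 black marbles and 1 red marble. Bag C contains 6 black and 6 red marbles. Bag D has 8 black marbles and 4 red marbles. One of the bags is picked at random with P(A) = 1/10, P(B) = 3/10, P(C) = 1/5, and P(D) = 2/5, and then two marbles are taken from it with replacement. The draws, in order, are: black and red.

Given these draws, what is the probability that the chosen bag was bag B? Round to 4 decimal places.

The likelihood of the observed sequence under each hypothesis: P(data | bag A) = (5/6)(1/6) = 0.13889; P(data | bag B) = (3/4)(1/4) = 0.1875; P(data | bag C) = (6/12)(6/12) = 0.25; P(data | bag D) = (8/12)(4/12) = 0.22222.
Weighting by the prior gives 1/10 · 0.13889 = 0.013889, 3/10 · 0.1875 = 0.05625, 1/5 · 0.25 = 0.05, 2/5 · 0.22222 = 0.088889; these sum to 0.20903.
So P(bag B | data) = (0.05625) / (0.20903) = 0.2691.

0.2691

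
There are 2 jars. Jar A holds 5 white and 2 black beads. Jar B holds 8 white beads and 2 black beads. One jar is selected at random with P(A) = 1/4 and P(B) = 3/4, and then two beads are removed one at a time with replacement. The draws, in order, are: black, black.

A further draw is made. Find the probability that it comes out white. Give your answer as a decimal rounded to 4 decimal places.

0.7653

For each hypothesis, P(data | H) works out to: P(data | jar A) = (2/7)(2/7) = 0.081633; P(data | jar B) = (2/10)(2/10) = 0.04.
Weighting by the prior gives 1/4 · 0.081633 = 0.020408, 3/4 · 0.04 = 0.03; these sum to 0.050408.
The posterior is then P(jar A | data) = 0.40486, P(jar B | data) = 0.59514.
The predictive probability is P(white next | data) = (5/7)(0.40486) + (4/5)(0.59514) = 0.7653.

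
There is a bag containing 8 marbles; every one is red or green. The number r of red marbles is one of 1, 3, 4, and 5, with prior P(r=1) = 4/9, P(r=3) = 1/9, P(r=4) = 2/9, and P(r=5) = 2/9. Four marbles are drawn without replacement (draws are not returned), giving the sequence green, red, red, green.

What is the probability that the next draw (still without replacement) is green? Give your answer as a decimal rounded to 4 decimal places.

0.4537

The likelihood of the observed sequence under each hypothesis: P(data | r = 1) = (7/8)(1/7)(0/6) = 0; P(data | r = 3) = (5/8)(3/7)(2/6)(4/5) = 1/14; P(data | r = 4) = (4/8)(4/7)(3/6)(3/5) = 3/35; P(data | r = 5) = (3/8)(5/7)(4/6)(2/5) = 1/14.
The prior-weighted likelihoods are 4/9 · 0 = 0, 1/9 · 1/14 = 1/126, 2/9 · 3/35 = 2/105, 2/9 · 1/14 = 1/63; these sum to 3/70.
Dividing through by the total gives posterior P(r = 1 | data) = 0, P(r = 3 | data) = 5/27, P(r = 4 | data) = 4/9, P(r = 5 | data) = 10/27.
So P(green next | data) = Σ P(green next | H) P(H | data) = (3/4)(5/27) + (1/2)(4/9) + (1/4)(10/27) = 49/108.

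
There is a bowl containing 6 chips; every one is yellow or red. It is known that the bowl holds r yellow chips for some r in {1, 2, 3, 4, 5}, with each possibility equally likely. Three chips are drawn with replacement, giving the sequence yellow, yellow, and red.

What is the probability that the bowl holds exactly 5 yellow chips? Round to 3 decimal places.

Compute the likelihood of the observed sequence for each case: P(data | r = 1) = (1/6)(1/6)(5/6) = 5/216; P(data | r = 2) = (2/6)(2/6)(4/6) = 2/27; P(data | r = 3) = (3/6)(3/6)(3/6) = 1/8; P(data | r = 4) = (4/6)(4/6)(2/6) = 4/27; P(data | r = 5) = (5/6)(5/6)(1/6) = 25/216.
The prior-weighted likelihoods are 1/5 · 5/216 = 1/216, 1/5 · 2/27 = 2/135, 1/5 · 1/8 = 1/40, 1/5 · 4/27 = 4/135, 1/5 · 25/216 = 5/216; with total 7/72.
So P(r = 5 | data) = (5/216) / (7/72) = 5/21.

0.238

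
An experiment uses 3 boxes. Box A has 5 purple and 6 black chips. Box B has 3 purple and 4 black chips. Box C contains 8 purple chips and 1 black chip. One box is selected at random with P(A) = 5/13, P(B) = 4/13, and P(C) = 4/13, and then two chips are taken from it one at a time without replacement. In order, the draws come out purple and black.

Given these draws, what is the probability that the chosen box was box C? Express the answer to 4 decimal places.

Compute the likelihood of the observed sequence for each case: P(data | box A) = (5/11)(6/10) = 0.27273; P(data | box B) = (3/7)(4/6) = 0.28571; P(data | box C) = (8/9)(1/8) = 0.11111.
The prior-weighted likelihoods are 5/13 · 0.27273 = 0.1049, 4/13 · 0.28571 = 0.087912, 4/13 · 0.11111 = 0.034188; summing to 0.227.
So P(box C | data) = (0.034188) / (0.227) = 0.15061.

0.1506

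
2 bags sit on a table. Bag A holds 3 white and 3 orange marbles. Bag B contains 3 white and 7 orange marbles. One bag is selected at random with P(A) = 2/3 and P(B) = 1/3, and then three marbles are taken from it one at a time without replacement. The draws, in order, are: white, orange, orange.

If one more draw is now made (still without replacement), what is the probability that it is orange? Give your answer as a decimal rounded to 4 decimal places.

Under each hypothesis, the probability of the observed sequence is: P(data | bag A) = (3/6)(3/5)(2/4) = 3/20; P(data | bag B) = (3/10)(7/9)(6/8) = 7/40.
Weighting by the prior gives 2/3 · 3/20 = 1/10, 1/3 · 7/40 = 7/120; summing to 19/120.
Dividing through by the total gives posterior P(bag A | data) = 12/19, P(bag B | data) = 7/19.
Averaging over the posterior, P(orange next | data) = (1/3)(12/19) + (5/7)(7/19) = 9/19.

0.4737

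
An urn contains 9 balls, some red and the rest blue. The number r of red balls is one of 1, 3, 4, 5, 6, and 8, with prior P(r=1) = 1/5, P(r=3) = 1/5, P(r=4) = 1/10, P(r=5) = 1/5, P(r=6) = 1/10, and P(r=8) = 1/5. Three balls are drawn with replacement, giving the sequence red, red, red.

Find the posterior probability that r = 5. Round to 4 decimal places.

0.1553

Compute the likelihood of the observed sequence for each case: P(data | r = 1) = (1/9)(1/9)(1/9) = 0.0013717; P(data | r = 3) = (3/9)(3/9)(3/9) = 0.037037; P(data | r = 4) = (4/9)(4/9)(4/9) = 0.087791; P(data | r = 5) = (5/9)(5/9)(5/9) = 0.17147; P(data | r = 6) = (6/9)(6/9)(6/9) = 0.2963; P(data | r = 8) = (8/9)(8/9)(8/9) = 0.70233.
Weighting by the prior gives 1/5 · 0.0013717 = 0.00027435, 1/5 · 0.037037 = 0.0074074, 1/10 · 0.087791 = 0.0087791, 1/5 · 0.17147 = 0.034294, 1/10 · 0.2963 = 0.02963, 1/5 · 0.70233 = 0.14047; these sum to 0.22085.
Therefore the posterior P(r = 5 | data) = (0.034294) / (0.22085) = 0.15528.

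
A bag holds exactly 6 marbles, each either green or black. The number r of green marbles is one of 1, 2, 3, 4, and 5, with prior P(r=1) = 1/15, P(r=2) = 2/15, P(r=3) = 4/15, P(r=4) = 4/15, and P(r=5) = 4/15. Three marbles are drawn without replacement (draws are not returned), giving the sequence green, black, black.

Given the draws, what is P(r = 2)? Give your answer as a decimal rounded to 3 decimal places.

The likelihood of the observed sequence under each hypothesis: P(data | r = 1) = (1/6)(5/5)(4/4) = 1/6; P(data | r = 2) = (2/6)(4/5)(3/4) = 1/5; P(data | r = 3) = (3/6)(3/5)(2/4) = 3/20; P(data | r = 4) = (4/6)(2/5)(1/4) = 1/15; P(data | r = 5) = (5/6)(1/5)(0/4) = 0.
The prior-weighted likelihoods are 1/15 · 1/6 = 1/90, 2/15 · 1/5 = 2/75, 4/15 · 3/20 = 1/25, 4/15 · 1/15 = 4/225, 4/15 · 0 = 0; summing to 43/450.
By Bayes' rule, P(r = 2 | data) = (2/75) / (43/450) = 12/43.

0.279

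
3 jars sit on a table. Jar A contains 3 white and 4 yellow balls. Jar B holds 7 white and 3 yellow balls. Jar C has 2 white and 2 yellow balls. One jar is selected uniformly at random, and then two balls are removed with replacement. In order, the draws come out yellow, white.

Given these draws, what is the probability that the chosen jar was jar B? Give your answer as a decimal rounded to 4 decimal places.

For each hypothesis, P(data | H) works out to: P(data | jar A) = (4/7)(3/7) = 0.2449; P(data | jar B) = (3/10)(7/10) = 0.21; P(data | jar C) = (2/4)(2/4) = 0.25.
The prior-weighted likelihoods are 1/3 · 0.2449 = 0.081633, 1/3 · 0.21 = 0.07, 1/3 · 0.25 = 0.083333; these sum to 0.23497.
By Bayes' rule, P(jar B | data) = (0.07) / (0.23497) = 0.29792.

0.2979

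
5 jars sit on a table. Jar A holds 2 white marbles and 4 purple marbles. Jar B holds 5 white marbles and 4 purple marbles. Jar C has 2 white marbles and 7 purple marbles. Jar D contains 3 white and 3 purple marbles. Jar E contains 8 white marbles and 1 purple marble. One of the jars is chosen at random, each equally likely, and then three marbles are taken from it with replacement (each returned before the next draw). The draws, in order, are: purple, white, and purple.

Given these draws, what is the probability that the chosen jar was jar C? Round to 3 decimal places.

For each hypothesis, P(data | H) works out to: P(data | jar A) = (4/6)(2/6)(4/6) = 0.14815; P(data | jar B) = (4/9)(5/9)(4/9) = 0.10974; P(data | jar C) = (7/9)(2/9)(7/9) = 0.13443; P(data | jar D) = (3/6)(3/6)(3/6) = 0.125; P(data | jar E) = (1/9)(8/9)(1/9) = 0.010974.
Multiplying each by its prior: 1/5 · 0.14815 = 0.02963, 1/5 · 0.10974 = 0.021948, 1/5 · 0.13443 = 0.026886, 1/5 · 0.125 = 0.025, 1/5 · 0.010974 = 0.0021948; summing to 0.10566.
Hence P(jar C | data) = (0.026886) / (0.10566) = 0.25446.

0.254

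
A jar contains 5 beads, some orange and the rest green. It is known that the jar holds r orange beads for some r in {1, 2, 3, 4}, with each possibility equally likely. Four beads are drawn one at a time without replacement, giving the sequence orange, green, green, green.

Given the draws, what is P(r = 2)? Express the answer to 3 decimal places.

Compute the likelihood of the observed sequence for each case: P(data | r = 1) = (1/5)(4/4)(3/3)(2/2) = 1/5; P(data | r = 2) = (2/5)(3/4)(2/3)(1/2) = 1/10; P(data | r = 3) = (3/5)(2/4)(1/3)(0/2) = 0; P(data | r = 4) = (4/5)(1/4)(0/3) = 0.
Multiplying each by its prior: 1/4 · 1/5 = 1/20, 1/4 · 1/10 = 1/40, 1/4 · 0 = 0, 1/4 · 0 = 0; with total 3/40.
Hence P(r = 2 | data) = (1/40) / (3/40) = 1/3.

0.333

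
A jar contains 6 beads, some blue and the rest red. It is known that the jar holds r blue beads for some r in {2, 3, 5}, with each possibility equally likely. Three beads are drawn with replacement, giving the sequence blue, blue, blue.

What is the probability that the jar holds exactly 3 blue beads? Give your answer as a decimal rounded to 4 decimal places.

The likelihood of the observed sequence under each hypothesis: P(data | r = 2) = (2/6)(2/6)(2/6) = 1/27; P(data | r = 3) = (3/6)(3/6)(3/6) = 1/8; P(data | r = 5) = (5/6)(5/6)(5/6) = 125/216.
Weighting by the prior gives 1/3 · 1/27 = 1/81, 1/3 · 1/8 = 1/24, 1/3 · 125/216 = 125/648; these sum to 20/81.
So P(r = 3 | data) = (1/24) / (20/81) = 27/160.

0.1688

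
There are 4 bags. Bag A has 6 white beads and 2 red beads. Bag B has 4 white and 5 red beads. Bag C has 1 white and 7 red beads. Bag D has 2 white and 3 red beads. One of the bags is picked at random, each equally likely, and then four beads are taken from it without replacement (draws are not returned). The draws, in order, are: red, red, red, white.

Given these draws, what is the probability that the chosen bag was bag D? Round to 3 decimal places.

The likelihood of the observed sequence under each hypothesis: P(data | bag A) = (2/8)(1/7)(0/6) = 0; P(data | bag B) = (5/9)(4/8)(3/7)(4/6) = 0.079365; P(data | bag C) = (7/8)(6/7)(5/6)(1/5) = 0.125; P(data | bag D) = (3/5)(2/4)(1/3)(2/2) = 0.1.
Weighting by the prior gives 1/4 · 0 = 0, 1/4 · 0.079365 = 0.019841, 1/4 · 0.125 = 0.03125, 1/4 · 0.1 = 0.025; these sum to 0.076091.
So P(bag D | data) = (0.025) / (0.076091) = 0.32855.

0.329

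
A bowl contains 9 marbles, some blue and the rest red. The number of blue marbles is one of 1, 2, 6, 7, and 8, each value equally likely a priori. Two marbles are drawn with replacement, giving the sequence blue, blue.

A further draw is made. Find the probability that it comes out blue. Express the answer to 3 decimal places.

For each hypothesis, P(data | H) works out to: P(data | r = 1) = (1/9)(1/9) = 1/81; P(data | r = 2) = (2/9)(2/9) = 4/81; P(data | r = 6) = (6/9)(6/9) = 4/9; P(data | r = 7) = (7/9)(7/9) = 49/81; P(data | r = 8) = (8/9)(8/9) = 64/81.
Multiplying each by its prior: 1/5 · 1/81 = 1/405, 1/5 · 4/81 = 4/405, 1/5 · 4/9 = 4/45, 1/5 · 49/81 = 49/405, 1/5 · 64/81 = 64/405; with total 154/405.
The posterior is then P(r = 1 | data) = 1/154, P(r = 2 | data) = 2/77, P(r = 6 | data) = 18/77, P(r = 7 | data) = 7/22, P(r = 8 | data) = 32/77.
The predictive probability is P(blue next | data) = (1/9)(1/154) + (2/9)(2/77) + (2/3)(18/77) + (7/9)(7/22) + (8/9)(32/77) = 60/77.

0.779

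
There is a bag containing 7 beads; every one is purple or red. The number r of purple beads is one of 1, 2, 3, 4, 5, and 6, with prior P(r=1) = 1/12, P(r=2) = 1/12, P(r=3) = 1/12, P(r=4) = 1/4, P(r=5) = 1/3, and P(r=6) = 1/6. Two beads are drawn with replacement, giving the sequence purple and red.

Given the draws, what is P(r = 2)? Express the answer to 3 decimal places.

Under each hypothesis, the probability of the observed sequence is: P(data | r = 1) = (1/7)(6/7) = 6/49; P(data | r = 2) = (2/7)(5/7) = 10/49; P(data | r = 3) = (3/7)(4/7) = 12/49; P(data | r = 4) = (4/7)(3/7) = 12/49; P(data | r = 5) = (5/7)(2/7) = 10/49; P(data | r = 6) = (6/7)(1/7) = 6/49.
Weighting by the prior gives 1/12 · 6/49 = 1/98, 1/12 · 10/49 = 5/294, 1/12 · 12/49 = 1/49, 1/4 · 12/49 = 3/49, 1/3 · 10/49 = 10/147, 1/6 · 6/49 = 1/49; summing to 29/147.
So P(r = 2 | data) = (5/294) / (29/147) = 5/58.

0.086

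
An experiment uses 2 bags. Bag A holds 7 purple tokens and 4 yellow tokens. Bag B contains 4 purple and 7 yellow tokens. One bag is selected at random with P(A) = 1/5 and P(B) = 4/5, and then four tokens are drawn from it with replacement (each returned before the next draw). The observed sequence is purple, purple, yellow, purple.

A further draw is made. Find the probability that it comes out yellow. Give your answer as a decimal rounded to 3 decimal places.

0.518

The likelihood of the observed sequence under each hypothesis: P(data | bag A) = (7/11)(7/11)(4/11)(7/11) = 0.093709; P(data | bag B) = (4/11)(4/11)(7/11)(4/11) = 0.030599.
The prior-weighted likelihoods are 1/5 · 0.093709 = 0.018742, 4/5 · 0.030599 = 0.024479; with total 0.043221.
Normalising, the posterior is P(bag A | data) = 0.43363, P(bag B | data) = 0.56637.
The predictive probability is P(yellow next | data) = (4/11)(0.43363) + (7/11)(0.56637) = 0.5181.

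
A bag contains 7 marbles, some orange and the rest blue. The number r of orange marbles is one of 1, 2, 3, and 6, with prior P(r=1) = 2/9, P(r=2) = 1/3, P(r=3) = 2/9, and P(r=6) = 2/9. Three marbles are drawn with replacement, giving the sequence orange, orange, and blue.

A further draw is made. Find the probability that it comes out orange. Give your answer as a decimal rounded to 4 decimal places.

Compute the likelihood of the observed sequence for each case: P(data | r = 1) = (1/7)(1/7)(6/7) = 0.017493; P(data | r = 2) = (2/7)(2/7)(5/7) = 0.058309; P(data | r = 3) = (3/7)(3/7)(4/7) = 0.10496; P(data | r = 6) = (6/7)(6/7)(1/7) = 0.10496.
Multiplying each by its prior: 2/9 · 0.017493 = 0.0038873, 1/3 · 0.058309 = 0.019436, 2/9 · 0.10496 = 0.023324, 2/9 · 0.10496 = 0.023324; these sum to 0.069971.
Normalising, the posterior is P(r = 1 | data) = 0.055556, P(r = 2 | data) = 0.27778, P(r = 3 | data) = 0.33333, P(r = 6 | data) = 0.33333.
Averaging over the posterior, P(orange next | data) = (1/7)(0.055556) + (2/7)(0.27778) + (3/7)(0.33333) + (6/7)(0.33333) = 0.51587.

0.5159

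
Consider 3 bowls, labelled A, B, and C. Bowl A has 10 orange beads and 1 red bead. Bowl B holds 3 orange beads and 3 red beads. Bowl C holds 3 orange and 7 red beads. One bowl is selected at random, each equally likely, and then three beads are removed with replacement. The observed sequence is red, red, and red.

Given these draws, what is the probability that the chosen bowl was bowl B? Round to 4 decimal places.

For each hypothesis, P(data | H) works out to: P(data | bowl A) = (1/11)(1/11)(1/11) = 0.00075131; P(data | bowl B) = (3/6)(3/6)(3/6) = 0.125; P(data | bowl C) = (7/10)(7/10)(7/10) = 0.343.
Multiplying each by its prior: 1/3 · 0.00075131 = 0.00025044, 1/3 · 0.125 = 0.041667, 1/3 · 0.343 = 0.11433; these sum to 0.15625.
Hence P(bowl B | data) = (0.041667) / (0.15625) = 0.26667.

0.2667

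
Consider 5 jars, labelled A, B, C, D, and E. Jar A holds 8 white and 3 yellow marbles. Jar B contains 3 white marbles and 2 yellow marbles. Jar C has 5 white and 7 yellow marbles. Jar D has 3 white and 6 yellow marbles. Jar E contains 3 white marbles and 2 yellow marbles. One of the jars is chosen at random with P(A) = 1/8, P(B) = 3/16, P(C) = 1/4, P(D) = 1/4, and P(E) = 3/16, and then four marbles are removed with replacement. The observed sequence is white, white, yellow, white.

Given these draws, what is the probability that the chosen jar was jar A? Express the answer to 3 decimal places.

0.211

For each hypothesis, P(data | H) works out to: P(data | jar A) = (8/11)(8/11)(3/11)(8/11) = 0.10491; P(data | jar B) = (3/5)(3/5)(2/5)(3/5) = 0.0864; P(data | jar C) = (5/12)(5/12)(7/12)(5/12) = 0.042197; P(data | jar D) = (3/9)(3/9)(6/9)(3/9) = 0.024691; P(data | jar E) = (3/5)(3/5)(2/5)(3/5) = 0.0864.
The prior-weighted likelihoods are 1/8 · 0.10491 = 0.013114, 3/16 · 0.0864 = 0.0162, 1/4 · 0.042197 = 0.010549, 1/4 · 0.024691 = 0.0061728, 3/16 · 0.0864 = 0.0162; these sum to 0.062236.
Therefore the posterior P(jar A | data) = (0.013114) / (0.062236) = 0.21071.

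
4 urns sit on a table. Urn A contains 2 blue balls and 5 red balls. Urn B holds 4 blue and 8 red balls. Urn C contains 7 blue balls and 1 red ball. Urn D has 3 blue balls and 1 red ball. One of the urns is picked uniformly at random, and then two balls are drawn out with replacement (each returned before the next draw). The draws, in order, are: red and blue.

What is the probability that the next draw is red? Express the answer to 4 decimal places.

0.4902

For each hypothesis, P(data | H) works out to: P(data | urn A) = (5/7)(2/7) = 0.20408; P(data | urn B) = (8/12)(4/12) = 0.22222; P(data | urn C) = (1/8)(7/8) = 0.10938; P(data | urn D) = (1/4)(3/4) = 0.1875.
Multiplying each by its prior: 1/4 · 0.20408 = 0.05102, 1/4 · 0.22222 = 0.055556, 1/4 · 0.10938 = 0.027344, 1/4 · 0.1875 = 0.046875; with total 0.18079.
Dividing through by the total gives posterior P(urn A | data) = 0.2822, P(urn B | data) = 0.30729, P(urn C | data) = 0.15124, P(urn D | data) = 0.25927.
The predictive probability is P(red next | data) = (5/7)(0.2822) + (2/3)(0.30729) + (1/8)(0.15124) + (1/4)(0.25927) = 0.49015.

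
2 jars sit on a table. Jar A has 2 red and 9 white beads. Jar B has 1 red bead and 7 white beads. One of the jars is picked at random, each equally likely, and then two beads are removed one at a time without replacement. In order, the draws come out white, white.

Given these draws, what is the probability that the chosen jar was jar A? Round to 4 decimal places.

Compute the likelihood of the observed sequence for each case: P(data | jar A) = (9/11)(8/10) = 36/55; P(data | jar B) = (7/8)(6/7) = 3/4.
The prior-weighted likelihoods are 1/2 · 36/55 = 18/55, 1/2 · 3/4 = 3/8; summing to 309/440.
By Bayes' rule, P(jar A | data) = (18/55) / (309/440) = 48/103.

0.4660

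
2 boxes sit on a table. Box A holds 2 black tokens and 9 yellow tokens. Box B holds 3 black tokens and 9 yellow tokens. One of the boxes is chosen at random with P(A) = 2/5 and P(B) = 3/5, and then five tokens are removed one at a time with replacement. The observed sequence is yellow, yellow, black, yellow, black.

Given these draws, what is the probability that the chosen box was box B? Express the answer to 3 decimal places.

0.686

Compute the likelihood of the observed sequence for each case: P(data | box A) = (9/11)(9/11)(2/11)(9/11)(2/11) = 0.018106; P(data | box B) = (9/12)(9/12)(3/12)(9/12)(3/12) = 0.026367.
Multiplying each by its prior: 2/5 · 0.018106 = 0.0072424, 3/5 · 0.026367 = 0.01582; summing to 0.023063.
So P(box B | data) = (0.01582) / (0.023063) = 0.68597.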